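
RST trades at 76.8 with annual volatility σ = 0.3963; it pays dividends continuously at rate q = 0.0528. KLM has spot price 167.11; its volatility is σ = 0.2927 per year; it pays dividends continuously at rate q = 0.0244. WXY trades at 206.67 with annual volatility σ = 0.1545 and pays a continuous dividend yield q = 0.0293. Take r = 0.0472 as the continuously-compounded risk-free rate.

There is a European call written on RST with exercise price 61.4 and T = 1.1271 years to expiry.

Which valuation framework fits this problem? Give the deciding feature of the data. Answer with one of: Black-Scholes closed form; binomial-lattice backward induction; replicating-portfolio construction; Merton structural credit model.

Key observation: the strike-61.4 call on RST is European-exercise on a continuously-modelled lognormal underlying, so its value is a single closed-form evaluation.

framework: Black-Scholes closed form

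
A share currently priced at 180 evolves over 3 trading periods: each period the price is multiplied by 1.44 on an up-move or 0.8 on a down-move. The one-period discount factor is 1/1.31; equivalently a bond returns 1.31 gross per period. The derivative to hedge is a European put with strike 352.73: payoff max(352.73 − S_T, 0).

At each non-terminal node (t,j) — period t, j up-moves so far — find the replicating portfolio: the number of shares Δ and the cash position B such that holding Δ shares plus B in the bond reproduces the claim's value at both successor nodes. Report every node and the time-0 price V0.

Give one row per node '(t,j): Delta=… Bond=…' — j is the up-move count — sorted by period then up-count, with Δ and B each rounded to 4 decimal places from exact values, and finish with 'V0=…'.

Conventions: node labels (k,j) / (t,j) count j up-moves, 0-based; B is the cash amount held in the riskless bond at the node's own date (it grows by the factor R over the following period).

Since d<R<u, set p* = (R−d)/(u−d) = 0.7969; price each node as the discounted p*-expectation of its children.
Payoffs at expiry: V(3,0)=260.5700, V(3,1)=186.8420, V(3,2)=54.1316, V(3,3)=0.0000
  t=2,j=0: stock 115.2000 → up 165.8880 (V=186.8420), down 92.1600 (V=260.5700). Price 154.0595; hedge Δ=-1.0000, bond B=269.2595.
  t=2,j=1: stock 207.3600 → up 298.5984 (V=54.1316), down 165.8880 (V=186.8420). Price 61.8995; hedge Δ=-1.0000, bond B=269.2595.
  t=2,j=2: stock 373.2480 → up 537.4771 (V=0.0000), down 298.5984 (V=54.1316). Price 8.3935; hedge Δ=-0.2266, bond B=92.9741.
  t=1,j=0: stock 144.0000 → up 207.3600 (V=61.8995), down 115.2000 (V=154.0595). Price 61.5416; hedge Δ=-1.0000, bond B=205.5416.
  t=1,j=1: stock 259.2000 → up 373.2480 (V=8.3935), down 207.3600 (V=61.8995). Price 14.7037; hedge Δ=-0.3225, bond B=98.3069.
  t=0,j=0: stock 180.0000 → up 259.2000 (V=14.7037), down 144.0000 (V=61.5416). Price 18.4868; hedge Δ=-0.4066, bond B=91.6710.
Check: Δ(0,0)·S0 + B(0,0) = 18.4868 = V0.

(0,0): Delta=-0.4066 Bond=91.6710
(1,0): Delta=-1.0000 Bond=205.5416
(1,1): Delta=-0.3225 Bond=98.3069
(2,0): Delta=-1.0000 Bond=269.2595
(2,1): Delta=-1.0000 Bond=269.2595
(2,2): Delta=-0.2266 Bond=92.9741
V0=18.4868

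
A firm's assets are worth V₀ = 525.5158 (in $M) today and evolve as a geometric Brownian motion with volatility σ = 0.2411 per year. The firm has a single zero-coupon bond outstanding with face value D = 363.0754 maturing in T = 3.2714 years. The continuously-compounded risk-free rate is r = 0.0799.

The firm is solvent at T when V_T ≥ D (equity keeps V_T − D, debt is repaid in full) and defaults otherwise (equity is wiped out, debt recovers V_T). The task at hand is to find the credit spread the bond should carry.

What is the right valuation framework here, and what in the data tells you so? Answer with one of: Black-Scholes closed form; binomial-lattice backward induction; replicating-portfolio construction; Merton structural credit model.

Key observation: the data describe a firm's assets (V₀ = 525.5158, GBM) and a single zero-coupon debt of face 363.0754, so credit quantities follow from equity-as-call in the structural model.

framework: Merton structural credit model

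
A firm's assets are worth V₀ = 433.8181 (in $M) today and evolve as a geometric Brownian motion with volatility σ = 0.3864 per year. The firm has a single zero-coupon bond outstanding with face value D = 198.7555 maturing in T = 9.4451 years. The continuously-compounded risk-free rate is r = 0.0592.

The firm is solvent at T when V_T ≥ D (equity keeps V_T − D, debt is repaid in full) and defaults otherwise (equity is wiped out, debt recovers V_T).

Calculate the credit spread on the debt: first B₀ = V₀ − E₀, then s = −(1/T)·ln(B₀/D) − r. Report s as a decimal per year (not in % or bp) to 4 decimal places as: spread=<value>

Apply the equity-as-call identities (strike 198.7555, horizon 9.4451 years):
d₁ = [ln(V₀/D) + (r + σ²/2)T] / (σ√T)
   = [ln(433.8181/198.7555) + (0.0592 + 0.5·0.3864²)·9.4451] / (0.3864·√9.4451)
   = [0.780550 + 1.264250] / 1.187519 = 1.721910
d₂ = d₁ − σ√T = 1.721910 − 1.187519 = 0.534391
N(d₁) = 0.957457,  N(d₂) = 0.703465,  e^(−rT) = 0.571695
E₀ = V₀·N(d₁) − D·e^(−rT)·N(d₂)
   = 433.8181·0.957457 − 198.7555·0.571695·0.703465 = 335.429291
B₀ = V₀ − E₀ = 433.8181 − 335.429291 = 98.388809
spread = −(1/T)·ln(B₀/D) − r = −(1/9.4451)·ln(98.388809/198.7555) − 0.0592 = 0.01524583

spread=0.0152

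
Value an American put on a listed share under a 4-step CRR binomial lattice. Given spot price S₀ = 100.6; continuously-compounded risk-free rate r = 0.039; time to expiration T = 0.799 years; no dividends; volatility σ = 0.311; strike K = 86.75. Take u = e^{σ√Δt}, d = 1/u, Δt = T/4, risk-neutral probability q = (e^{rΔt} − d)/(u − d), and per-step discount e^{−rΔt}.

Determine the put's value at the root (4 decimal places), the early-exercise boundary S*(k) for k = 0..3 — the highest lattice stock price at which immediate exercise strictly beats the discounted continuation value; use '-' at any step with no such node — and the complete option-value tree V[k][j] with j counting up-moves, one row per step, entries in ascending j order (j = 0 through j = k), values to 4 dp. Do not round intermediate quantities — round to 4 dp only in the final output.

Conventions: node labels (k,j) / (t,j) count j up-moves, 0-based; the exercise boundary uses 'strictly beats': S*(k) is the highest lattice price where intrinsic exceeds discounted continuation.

Δt=0.19975, u=1.14912, d=0.87023, q=0.49335, disc=e^(-rΔt)=0.99224
k=4 terminal: V=max(K-S,0) → 29.0552 10.5654 0.0000 0.0000 0.0000
k=3: j=0 S=66.2982 intr=20.4518 cont=19.7786 V=20.4518[EX]; j=1 S=87.5452 intr=0.0000 cont=5.3114 V=5.3114[hold]; j=2 S=115.6015 intr=0.0000 cont=0.0000 V=0.0000[hold]; j=3 S=152.6491 intr=0.0000 cont=0.0000 V=0.0000[hold]  S*(3)=66.2982
k=2: j=0 S=76.1846 intr=10.5654 cont=12.8816 V=12.8816[hold]; j=1 S=100.6000 intr=0.0000 cont=2.6702 V=2.6702[hold]; j=2 S=132.8400 intr=0.0000 cont=0.0000 V=0.0000[hold]  S*(2)=-
k=1: j=0 S=87.5452 intr=0.0000 cont=7.7829 V=7.7829[hold]; j=1 S=115.6015 intr=0.0000 cont=1.3423 V=1.3423[hold]  S*(1)=-
k=0: j=0 S=100.6000 intr=0.0000 cont=4.5697 V=4.5697[hold]  S*(0)=-

price = 4.5697
boundary = - - - 66.2982
tree:
4.5697
7.7829 1.3423
12.8816 2.6702 0.0000
20.4518 5.3114 0.0000 0.0000
29.0552 10.5654 0.0000 0.0000 0.0000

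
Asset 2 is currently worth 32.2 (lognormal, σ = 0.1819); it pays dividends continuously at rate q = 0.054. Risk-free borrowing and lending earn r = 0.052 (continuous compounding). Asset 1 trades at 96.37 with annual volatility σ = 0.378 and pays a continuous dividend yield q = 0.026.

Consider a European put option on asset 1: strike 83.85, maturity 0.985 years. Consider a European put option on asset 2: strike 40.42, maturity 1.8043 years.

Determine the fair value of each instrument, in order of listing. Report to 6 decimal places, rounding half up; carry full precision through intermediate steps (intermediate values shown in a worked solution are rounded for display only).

[asset 1 put K=83.85]
σ√T = 0.378·√0.985 = 0.375154
d₁ = (ln(S/K) + (r−q+σ²/2)T) / (σ√T) = (ln(96.37/83.85) + (0.052−0.026+0.378²/2)·0.985) / 0.375154 = (0.139165 + 0.095980) / 0.375154 = 0.626798
d₂ = d₁ − σ√T = 0.626798 − 0.375154 = 0.251643
e^{−rT} = 0.950070
e^{−qT} = 0.974715
N(−d₁) = 0.265396,  N(−d₂) = 0.400658
price = K·e^{−rT}·N(−d₂) − S·e^{−qT}·N(−d₁) = 31.917783 − 24.929516 = 6.988267
[asset 2 put K=40.42]
σ√T = 0.1819·√1.8043 = 0.244336
d₁ = (ln(S/K) + (r−q+σ²/2)T) / (σ√T) = (ln(32.2/40.42) + (0.052−0.054+0.1819²/2)·1.8043) / 0.244336 = (-0.227358 + 0.026241) / 0.244336 = -0.823117
d₂ = d₁ − σ√T = -0.823117 − 0.244336 = -1.067453
e^{−rT} = 0.910443
e^{−qT} = 0.907164
N(−d₁) = 0.794779,  N(−d₂) = 0.857116
price = K·e^{−rT}·N(−d₂) − S·e^{−qT}·N(−d₁) = 31.541980 − 23.216037 = 8.325943

price(asset 1 put K=83.85) = 6.988267
price(asset 2 put K=40.42) = 8.325943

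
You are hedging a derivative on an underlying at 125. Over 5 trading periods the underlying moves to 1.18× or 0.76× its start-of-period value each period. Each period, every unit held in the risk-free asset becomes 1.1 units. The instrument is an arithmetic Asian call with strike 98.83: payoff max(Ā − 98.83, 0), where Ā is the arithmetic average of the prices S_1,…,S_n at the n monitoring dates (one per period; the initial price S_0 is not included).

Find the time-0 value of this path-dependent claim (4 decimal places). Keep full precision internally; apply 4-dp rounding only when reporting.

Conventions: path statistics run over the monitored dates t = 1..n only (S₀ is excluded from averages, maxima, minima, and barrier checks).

price = 43.2387

Risk-neutral up-probability p* = (R−d)/(u−d) = (1.1−0.76)/(1.18−0.76) = 0.8095; the claim prices as the p*-weighted sum of path payoffs discounted by R^5.
Enumerate all 2^5 = 32 price paths (U = up ×1.18, D = down ×0.76); each path with k up-moves has probability p*^k·(1−p*)^(5−k).
DDDDD: Ā=59.0938, payoff=0.0000, prob=0.000251
UDDDD: Ā=91.7508, payoff=0.0000, prob=0.001066
DUDDD: Ā=81.2508, payoff=0.0000, prob=0.001066
UUDDD: Ā=126.1526, payoff=27.3226, prob=0.004529
DDUDD: Ā=73.2708, payoff=0.0000, prob=0.001066
UDUDD: Ā=113.7626, payoff=14.9326, prob=0.004529
DUUDD: Ā=103.2626, payoff=4.4326, prob=0.004529
UUUDD: Ā=160.3288, payoff=61.4988, prob=0.019247
DDDUD: Ā=67.2060, payoff=0.0000, prob=0.001066
UDDUD: Ā=104.3462, payoff=5.5162, prob=0.004529
DUDUD: Ā=93.8462, payoff=0.0000, prob=0.004529
UUDUD: Ā=145.7086, payoff=46.8786, prob=0.019247
DDUUD: Ā=85.8662, payoff=0.0000, prob=0.004529
UDUUD: Ā=133.3186, payoff=34.4886, prob=0.019247
DUUUD: Ā=122.8186, payoff=23.9886, prob=0.019247
UUUUD: Ā=190.6920, payoff=91.8620, prob=0.081801
DDDDU: Ā=62.5968, payoff=0.0000, prob=0.001066
UDDDU: Ā=97.1897, payoff=0.0000, prob=0.004529
DUDDU: Ā=86.6897, payoff=0.0000, prob=0.004529
UUDDU: Ā=134.5972, payoff=35.7672, prob=0.019247
DDUDU: Ā=78.7097, payoff=0.0000, prob=0.004529
UDUDU: Ā=122.2072, payoff=23.3772, prob=0.019247
DUUDU: Ā=111.7072, payoff=12.8772, prob=0.019247
UUUDU: Ā=173.4402, payoff=74.6102, prob=0.081801
DDDUU: Ā=72.6449, payoff=0.0000, prob=0.004529
UDDUU: Ā=112.7908, payoff=13.9608, prob=0.019247
DUDUU: Ā=102.2908, payoff=3.4608, prob=0.019247
UUDUU: Ā=158.8200, payoff=59.9900, prob=0.081801
DDUUU: Ā=94.3108, payoff=0.0000, prob=0.019247
UDUUU: Ā=146.4300, payoff=47.6000, prob=0.081801
DUUUU: Ā=135.9300, payoff=37.1000, prob=0.081801
UUUUU: Ā=211.0492, payoff=112.2192, prob=0.347655
Price = Σ prob·payoff / R^5 = 69.636411 / 1.610510 = 43.2387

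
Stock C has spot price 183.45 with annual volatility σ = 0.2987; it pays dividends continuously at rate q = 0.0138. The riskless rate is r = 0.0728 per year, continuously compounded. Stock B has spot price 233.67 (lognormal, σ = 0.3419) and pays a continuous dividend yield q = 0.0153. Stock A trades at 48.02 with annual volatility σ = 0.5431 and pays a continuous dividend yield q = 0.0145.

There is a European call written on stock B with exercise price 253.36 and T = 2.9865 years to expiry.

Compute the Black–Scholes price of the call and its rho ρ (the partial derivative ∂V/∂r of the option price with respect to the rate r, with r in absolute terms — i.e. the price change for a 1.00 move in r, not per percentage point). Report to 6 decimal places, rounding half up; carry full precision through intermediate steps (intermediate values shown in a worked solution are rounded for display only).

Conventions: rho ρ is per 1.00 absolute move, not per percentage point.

σ√T = 0.3419·√2.9865 = 0.590854
d₁ = (ln(S/K) + (r−q+σ²/2)T) / (σ√T) = (ln(233.67/253.36) + (0.0728−0.0153+0.3419²/2)·2.9865) / 0.590854 = (-0.080902 + 0.346278) / 0.590854 = 0.449141
d₂ = d₁ − σ√T = 0.449141 − 0.590854 = -0.141714
e^{−rT} = 0.804594
e^{−qT} = 0.955335
N(d₁) = 0.673335,  N(d₂) = 0.443653
Call price V = S·e^{−qT}·N(d₁) − K·e^{−rT}·N(d₂) = 150.310611 − 90.439561 = 59.871050
ρ = K·T·e^{−rT}·N(d₂) = 270.097750

price = 59.871050
ρ = 270.097750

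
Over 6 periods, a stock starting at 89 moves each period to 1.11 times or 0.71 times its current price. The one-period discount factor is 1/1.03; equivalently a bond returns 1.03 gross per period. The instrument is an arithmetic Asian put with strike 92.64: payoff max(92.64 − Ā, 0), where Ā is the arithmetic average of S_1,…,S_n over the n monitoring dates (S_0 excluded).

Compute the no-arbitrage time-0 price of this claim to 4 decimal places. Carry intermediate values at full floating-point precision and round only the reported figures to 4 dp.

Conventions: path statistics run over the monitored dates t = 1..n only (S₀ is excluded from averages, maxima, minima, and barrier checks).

price = 6.6029

Set p* = 0.8000 (from d < R < u); the path-dependent value is the discounted p*-expectation over all price paths.
Enumerate all 2^6 = 64 price paths (U = up ×1.11, D = down ×0.71); each path with k up-moves has probability p*^k·(1−p*)^(6−k).
DDDDDD: Ā=31.6640, payoff=60.9760, prob=0.000064
UDDDDD: Ā=49.5029, payoff=43.1371, prob=0.000256
DUDDDD: Ā=43.5695, payoff=49.0705, prob=0.000256
UUDDDD: Ā=68.1157, payoff=24.5243, prob=0.001024
DDUDDD: Ā=39.3569, payoff=53.2831, prob=0.000256
UDUDDD: Ā=61.5297, payoff=31.1103, prob=0.001024
DUUDDD: Ā=55.5964, payoff=37.0436, prob=0.001024
UUUDDD: Ā=86.9183, payoff=5.7217, prob=0.004096
DDDUDD: Ā=36.3659, payoff=56.2741, prob=0.000256
UDDUDD: Ā=56.8537, payoff=35.7863, prob=0.001024
DUDUDD: Ā=50.9203, payoff=41.7197, prob=0.001024
UUDUDD: Ā=79.6079, payoff=13.0321, prob=0.004096
DDUUDD: Ā=46.7077, payoff=45.9323, prob=0.001024
UDUUDD: Ā=73.0219, payoff=19.6181, prob=0.004096
DUUUDD: Ā=67.0885, payoff=25.5515, prob=0.004096
UUUUDD: Ā=104.8849, payoff=0.0000, prob=0.016384
DDDDUD: Ā=34.2423, payoff=58.3977, prob=0.000256
UDDDUD: Ā=53.5337, payoff=39.1063, prob=0.001024
DUDDUD: Ā=47.6003, payoff=45.0397, prob=0.001024
UUDDUD: Ā=74.4174, payoff=18.2226, prob=0.004096
DDUDUD: Ā=43.3877, payoff=49.2523, prob=0.001024
UDUDUD: Ā=67.8314, payoff=24.8086, prob=0.004096
DUUDUD: Ā=61.8981, payoff=30.7419, prob=0.004096
UUUDUD: Ā=96.7703, payoff=0.0000, prob=0.016384
DDDUUD: Ā=40.3967, payoff=52.2433, prob=0.001024
UDDUUD: Ā=63.1554, payoff=29.4846, prob=0.004096
DUDUUD: Ā=57.2220, payoff=35.4180, prob=0.004096
UUDUUD: Ā=89.4598, payoff=3.1802, prob=0.016384
DDUUUD: Ā=53.0094, payoff=39.6306, prob=0.004096
UDUUUD: Ā=82.8738, payoff=9.7662, prob=0.016384
DUUUUD: Ā=76.9405, payoff=15.6995, prob=0.016384
UUUUUD: Ā=120.2872, payoff=0.0000, prob=0.065536
DDDDDU: Ā=32.7345, payoff=59.9055, prob=0.000256
UDDDDU: Ā=51.1765, payoff=41.4635, prob=0.001024
DUDDDU: Ā=45.2431, payoff=47.3969, prob=0.001024
UUDDDU: Ā=70.7322, payoff=21.9078, prob=0.004096
DDUDDU: Ā=41.0305, payoff=51.6095, prob=0.001024
UDUDDU: Ā=64.1462, payoff=28.4938, prob=0.004096
DUUDDU: Ā=58.2129, payoff=34.4271, prob=0.004096
UUUDDU: Ā=91.0089, payoff=1.6311, prob=0.016384
DDDUDU: Ā=38.0395, payoff=54.6005, prob=0.001024
UDDUDU: Ā=59.4702, payoff=33.1698, prob=0.004096
DUDUDU: Ā=53.5368, payoff=39.1032, prob=0.004096
UUDUDU: Ā=83.6984, payoff=8.9416, prob=0.016384
DDUUDU: Ā=49.3242, payoff=43.3158, prob=0.004096
UDUUDU: Ā=77.1124, payoff=15.5276, prob=0.016384
DUUUDU: Ā=71.1791, payoff=21.4609, prob=0.016384
UUUUDU: Ā=111.2800, payoff=0.0000, prob=0.065536
DDDDUU: Ā=35.9159, payoff=56.7241, prob=0.001024
UDDDUU: Ā=56.1502, payoff=36.4898, prob=0.004096
DUDDUU: Ā=50.2168, payoff=42.4232, prob=0.004096
UUDDUU: Ā=78.5080, payoff=14.1320, prob=0.016384
DDUDUU: Ā=46.0042, payoff=46.6358, prob=0.004096
UDUDUU: Ā=71.9220, payoff=20.7180, prob=0.016384
DUUDUU: Ā=65.9887, payoff=26.6513, prob=0.016384
UUUDUU: Ā=103.1654, payoff=0.0000, prob=0.065536
DDDUUU: Ā=43.0132, payoff=49.6268, prob=0.004096
UDDUUU: Ā=67.2459, payoff=25.3941, prob=0.016384
DUDUUU: Ā=61.3126, payoff=31.3274, prob=0.016384
UUDUUU: Ā=95.8549, payoff=0.0000, prob=0.065536
DDUUUU: Ā=57.0999, payoff=35.5401, prob=0.016384
UDUUUU: Ā=89.2689, payoff=3.3711, prob=0.065536
DUUUUU: Ā=83.3356, payoff=9.3044, prob=0.065536
UUUUUU: Ā=130.2852, payoff=0.0000, prob=0.262144
Price = Σ prob·payoff / R^6 = 7.884205 / 1.194052 = 6.6029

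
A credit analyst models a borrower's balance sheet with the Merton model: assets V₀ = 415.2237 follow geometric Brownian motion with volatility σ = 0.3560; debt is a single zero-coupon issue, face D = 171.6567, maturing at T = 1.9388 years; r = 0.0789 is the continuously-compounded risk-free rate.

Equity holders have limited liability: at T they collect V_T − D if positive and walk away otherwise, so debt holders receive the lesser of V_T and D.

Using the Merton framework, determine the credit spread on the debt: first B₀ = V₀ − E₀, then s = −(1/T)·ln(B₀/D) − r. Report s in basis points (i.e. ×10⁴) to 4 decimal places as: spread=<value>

Work the structural quantities from V₀ = 415.2237 against face 171.6567:
d₁ = [ln(V₀/D) + (r + σ²/2)T] / (σ√T)
   = [ln(415.2237/171.6567) + (0.0789 + 0.5·0.3560²)·1.9388] / (0.3560·√1.9388)
   = [0.883321 + 0.275829] / 0.495697 = 2.338423
d₂ = d₁ − σ√T = 2.338423 − 0.495697 = 1.842726
N(d₁) = 0.990317,  N(d₂) = 0.967316,  e^(−rT) = 0.858154
E₀ = V₀·N(d₁) − D·e^(−rT)·N(d₂)
   = 415.2237·0.990317 − 171.6567·0.858154·0.967316 = 268.709981
B₀ = V₀ − E₀ = 415.2237 − 268.709981 = 146.513719
spread = −(1/T)·ln(B₀/D) − r = −(1/1.9388)·ln(146.513719/171.6567) − 0.0789 = 0.00278841
in basis points: 0.00278841 × 10⁴ = 27.8841 bp

spread=27.8841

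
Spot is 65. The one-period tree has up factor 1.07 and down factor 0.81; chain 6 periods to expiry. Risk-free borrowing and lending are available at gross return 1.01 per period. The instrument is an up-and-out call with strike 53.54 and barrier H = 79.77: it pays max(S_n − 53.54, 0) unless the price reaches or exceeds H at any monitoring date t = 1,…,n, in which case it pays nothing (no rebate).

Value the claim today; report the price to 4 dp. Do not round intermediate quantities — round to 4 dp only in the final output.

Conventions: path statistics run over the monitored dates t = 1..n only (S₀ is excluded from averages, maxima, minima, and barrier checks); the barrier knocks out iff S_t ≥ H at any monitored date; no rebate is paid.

price = 5.3359

Risk-neutral up-probability p* = (R−d)/(u−d) = (1.01−0.81)/(1.07−0.81) = 0.7692; the claim prices as the p*-weighted sum of path payoffs discounted by R^6.
Enumerate all 2^6 = 64 price paths (U = up ×1.07, D = down ×0.81); each path with k up-moves has probability p*^k·(1−p*)^(6−k).
DDDDDD: M=52.6500, payoff=0.0000, prob=0.000151
UDDDDD: M=69.5500, payoff=0.0000, prob=0.000503
DUDDDD: M=56.3355, payoff=0.0000, prob=0.000503
UUDDDD: M=74.4185, payoff=0.0000, prob=0.001678
DDUDDD: M=52.6500, payoff=0.0000, prob=0.000503
UDUDDD: M=69.5500, payoff=0.0000, prob=0.001678
DUUDDD: M=60.2790, payoff=0.0000, prob=0.001678
UUUDDD: M=79.6278, payoff=0.0000, prob=0.005594
DDDUDD: M=52.6500, payoff=0.0000, prob=0.000503
UDDUDD: M=69.5500, payoff=0.0000, prob=0.001678
DUDUDD: M=56.3355, payoff=0.0000, prob=0.001678
UUDUDD: M=74.4185, payoff=0.0000, prob=0.005594
DDUUDD: M=52.6500, payoff=0.0000, prob=0.001678
UDUUDD: M=69.5500, payoff=0.0000, prob=0.005594
DUUUDD: M=64.4985, payoff=0.0000, prob=0.005594
UUUUDD: M=85.2017, payoff=0.0000, prob=0.018646
DDDDUD: M=52.6500, payoff=0.0000, prob=0.000503
UDDDUD: M=69.5500, payoff=0.0000, prob=0.001678
DUDDUD: M=56.3355, payoff=0.0000, prob=0.001678
UUDDUD: M=74.4185, payoff=0.0000, prob=0.005594
DDUDUD: M=52.6500, payoff=0.0000, prob=0.001678
UDUDUD: M=69.5500, payoff=0.0000, prob=0.005594
DUUDUD: M=60.2790, payoff=0.0000, prob=0.005594
UUUDUD: M=79.6278, payoff=2.3609, prob=0.018646
DDDUUD: M=52.6500, payoff=0.0000, prob=0.001678
UDDUUD: M=69.5500, payoff=0.0000, prob=0.005594
DUDUUD: M=56.3355, payoff=0.0000, prob=0.005594
UUDUUD: M=74.4185, payoff=2.3609, prob=0.018646
DDUUUD: M=52.6500, payoff=0.0000, prob=0.005594
UDUUUD: M=69.5500, payoff=2.3609, prob=0.018646
DUUUUD: M=69.0134, payoff=2.3609, prob=0.018646
UUUUUD: M=91.1659, payoff=0.0000, prob=0.062153
DDDDDU: M=52.6500, payoff=0.0000, prob=0.000503
UDDDDU: M=69.5500, payoff=0.0000, prob=0.001678
DUDDDU: M=56.3355, payoff=0.0000, prob=0.001678
UUDDDU: M=74.4185, payoff=0.0000, prob=0.005594
DDUDDU: M=52.6500, payoff=0.0000, prob=0.001678
UDUDDU: M=69.5500, payoff=0.0000, prob=0.005594
DUUDDU: M=60.2790, payoff=0.0000, prob=0.005594
UUUDDU: M=79.6278, payoff=2.3609, prob=0.018646
DDDUDU: M=52.6500, payoff=0.0000, prob=0.001678
UDDUDU: M=69.5500, payoff=0.0000, prob=0.005594
DUDUDU: M=56.3355, payoff=0.0000, prob=0.005594
UUDUDU: M=74.4185, payoff=2.3609, prob=0.018646
DDUUDU: M=52.6500, payoff=0.0000, prob=0.005594
UDUUDU: M=69.5500, payoff=2.3609, prob=0.018646
DUUUDU: M=64.4985, payoff=2.3609, prob=0.018646
UUUUDU: M=85.2017, payoff=0.0000, prob=0.062153
DDDDUU: M=52.6500, payoff=0.0000, prob=0.001678
UDDDUU: M=69.5500, payoff=0.0000, prob=0.005594
DUDDUU: M=56.3355, payoff=0.0000, prob=0.005594
UUDDUU: M=74.4185, payoff=2.3609, prob=0.018646
DDUDUU: M=52.6500, payoff=0.0000, prob=0.005594
UDUDUU: M=69.5500, payoff=2.3609, prob=0.018646
DUUDUU: M=60.2790, payoff=2.3609, prob=0.018646
UUUDUU: M=79.6278, payoff=20.3043, prob=0.062153
DDDUUU: M=52.6500, payoff=0.0000, prob=0.005594
UDDUUU: M=69.5500, payoff=2.3609, prob=0.018646
DUDUUU: M=56.3355, payoff=2.3609, prob=0.018646
UUDUUU: M=74.4185, payoff=20.3043, prob=0.062153
DDUUUU: M=55.9009, payoff=2.3609, prob=0.018646
UDUUUU: M=73.8443, payoff=20.3043, prob=0.062153
DUUUUU: M=73.8443, payoff=20.3043, prob=0.062153
UUUUUU: M=97.5475, payoff=0.0000, prob=0.207176
Price = Σ prob·payoff / R^6 = 5.664178 / 1.061520 = 5.3359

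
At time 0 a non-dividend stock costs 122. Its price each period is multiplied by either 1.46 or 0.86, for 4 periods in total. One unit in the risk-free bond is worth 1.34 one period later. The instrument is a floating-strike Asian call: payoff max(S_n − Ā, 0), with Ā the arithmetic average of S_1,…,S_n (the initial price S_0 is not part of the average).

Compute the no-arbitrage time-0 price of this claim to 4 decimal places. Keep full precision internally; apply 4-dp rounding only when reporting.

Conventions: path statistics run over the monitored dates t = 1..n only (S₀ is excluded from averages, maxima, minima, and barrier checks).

price = 39.3400

Set p* = 0.8000 (from d < R < u); the path-dependent value is the discounted p*-expectation over all price paths.
Enumerate all 2^4 = 16 price paths (U = up ×1.46, D = down ×0.86); each path with k up-moves has probability p*^k·(1−p*)^(4−k).
DDDD: Ā=84.8713, payoff=0.0000, prob=0.001600
UDDD: Ā=144.0838, payoff=0.0000, prob=0.006400
DUDD: Ā=125.7838, payoff=0.0000, prob=0.006400
UUDD: Ā=213.5399, payoff=0.0000, prob=0.025600
DDUD: Ā=110.0458, payoff=3.2485, prob=0.006400
UDUD: Ā=186.8219, payoff=5.5150, prob=0.025600
DUUD: Ā=168.5219, payoff=23.8150, prob=0.025600
UUUD: Ā=286.0953, payoff=40.4300, prob=0.102400
DDDU: Ā=96.5111, payoff=16.7832, prob=0.006400
UDDU: Ā=163.8444, payoff=28.4924, prob=0.025600
DUDU: Ā=145.5444, payoff=46.7924, prob=0.025600
UUDU: Ā=247.0870, payoff=79.4383, prob=0.102400
DDUU: Ā=129.8064, payoff=62.5304, prob=0.025600
UDUU: Ā=220.3690, payoff=106.1563, prob=0.102400
DUUU: Ā=202.0690, payoff=124.4563, prob=0.102400
UUUU: Ā=343.0474, payoff=211.2863, prob=0.409600
Price = Σ prob·payoff / R^4 = 126.839241 / 3.224179 = 39.3400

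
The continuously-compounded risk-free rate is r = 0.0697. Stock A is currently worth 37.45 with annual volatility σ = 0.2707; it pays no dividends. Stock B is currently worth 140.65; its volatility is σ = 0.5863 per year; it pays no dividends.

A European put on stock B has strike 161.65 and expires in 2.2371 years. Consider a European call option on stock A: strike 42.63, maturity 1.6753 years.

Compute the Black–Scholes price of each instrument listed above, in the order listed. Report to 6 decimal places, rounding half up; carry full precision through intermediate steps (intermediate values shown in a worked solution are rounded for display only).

price(stock B put K=161.65) = 46.115650
price(stock A call K=42.63) = 5.004156

[stock B put K=161.65]
σ√T = 0.5863·√2.2371 = 0.876925
d₁ = (ln(S/K) + (r+σ²/2)T) / (σ√T) = (ln(140.65/161.65) + (0.0697+0.5863²/2)·2.2371) / 0.876925 = (-0.139159 + 0.540425) / 0.876925 = 0.457583
d₂ = d₁ − σ√T = 0.457583 − 0.876925 = -0.419343
e^{−rT} = 0.855623
N(−d₁) = 0.323626,  N(−d₂) = 0.662517
price = K·e^{−rT}·N(−d₂) − S·N(−d₁) = 91.633664 − 45.518014 = 46.115650
[stock A call K=42.63]
σ√T = 0.2707·√1.6753 = 0.350376
d₁ = (ln(S/K) + (r+σ²/2)T) / (σ√T) = (ln(37.45/42.63) + (0.0697+0.2707²/2)·1.6753) / 0.350376 = (-0.129552 + 0.178150) / 0.350376 = 0.138704
d₂ = d₁ − σ√T = 0.138704 − 0.350376 = -0.211672
e^{−rT} = 0.889791
N(d₁) = 0.555158,  N(d₂) = 0.416181
price = S·N(d₁) − K·e^{−rT}·N(d₂) = 20.790668 − 15.786512 = 5.004156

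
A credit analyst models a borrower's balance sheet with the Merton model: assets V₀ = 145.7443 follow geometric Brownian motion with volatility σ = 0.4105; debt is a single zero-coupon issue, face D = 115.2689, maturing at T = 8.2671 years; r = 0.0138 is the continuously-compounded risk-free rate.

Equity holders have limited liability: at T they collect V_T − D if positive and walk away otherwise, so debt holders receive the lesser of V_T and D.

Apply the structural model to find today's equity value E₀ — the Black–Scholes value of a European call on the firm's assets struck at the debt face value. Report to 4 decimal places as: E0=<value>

E0=78.8539

Equity is a call on the firm's assets struck at D = 115.2689:
d₁ = [ln(V₀/D) + (r + σ²/2)T] / (σ√T)
   = [ln(145.7443/115.2689) + (0.0138 + 0.5·0.4105²)·8.2671] / (0.4105·√8.2671)
   = [0.234586 + 0.810632] / 1.180293 = 0.885558
d₂ = d₁ − σ√T = 0.885558 − 1.180293 = -0.294735
N(d₁) = 0.812072,  N(d₂) = 0.384098,  e^(−rT) = 0.892181
E₀ = V₀·N(d₁) − D·e^(−rT)·N(d₂)
   = 145.7443·0.812072 − 115.2689·0.892181·0.384098 = 78.853932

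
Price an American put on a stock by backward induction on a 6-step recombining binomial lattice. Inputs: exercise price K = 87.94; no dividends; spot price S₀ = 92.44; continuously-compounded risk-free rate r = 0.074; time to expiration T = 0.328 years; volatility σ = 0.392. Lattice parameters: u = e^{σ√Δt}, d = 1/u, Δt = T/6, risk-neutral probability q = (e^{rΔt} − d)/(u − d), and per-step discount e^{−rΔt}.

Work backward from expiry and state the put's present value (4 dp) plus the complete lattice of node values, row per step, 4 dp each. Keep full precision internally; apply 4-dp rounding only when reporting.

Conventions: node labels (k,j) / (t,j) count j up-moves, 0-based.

price = 5.3477
tree:
5.3477
8.2804 2.4489
12.3827 4.2320 0.6798
17.7223 7.1261 1.3629 0.0000
23.8719 11.5632 2.7324 0.0000 0.0000
29.4828 17.7223 5.4780 0.0000 0.0000 0.0000
34.6024 23.8719 10.9825 0.0000 0.0000 0.0000 0.0000

Δt=0.05467, u=1.09598, d=0.91242, q=0.49919, disc=e^(-rΔt)=0.99596
k=6 terminal: V=max(K-S,0) → 34.6024 23.8719 10.9825 0.0000 0.0000 0.0000 0.0000
k=5: j=0 S=58.4572 intr=29.4828 cont=29.1278 V=29.4828[EX]; j=1 S=70.2177 intr=17.7223 cont=17.3673 V=17.7223[EX]; j=2 S=84.3443 intr=3.5957 cont=5.4780 V=5.4780[hold]; j=3 S=101.3128 intr=0.0000 cont=0.0000 V=0.0000[hold]; j=4 S=121.6952 intr=0.0000 cont=0.0000 V=0.0000[hold]; j=5 S=146.1781 intr=0.0000 cont=0.0000 V=0.0000[hold]
k=4: j=0 S=64.0681 intr=23.8719 cont=23.5168 V=23.8719[EX]; j=1 S=76.9575 intr=10.9825 cont=11.5632 V=11.5632[hold]; j=2 S=92.4400 intr=0.0000 cont=2.7324 V=2.7324[hold]; j=3 S=111.0373 intr=0.0000 cont=0.0000 V=0.0000[hold]; j=4 S=133.3760 intr=0.0000 cont=0.0000 V=0.0000[hold]
k=3: j=0 S=70.2177 intr=17.7223 cont=17.6560 V=17.7223[EX]; j=1 S=84.3443 intr=3.5957 cont=7.1261 V=7.1261[hold]; j=2 S=101.3128 intr=0.0000 cont=1.3629 V=1.3629[hold]; j=3 S=121.6952 intr=0.0000 cont=0.0000 V=0.0000[hold]
k=2: j=0 S=76.9575 intr=10.9825 cont=12.3827 V=12.3827[hold]; j=1 S=92.4400 intr=0.0000 cont=4.2320 V=4.2320[hold]; j=2 S=111.0373 intr=0.0000 cont=0.6798 V=0.6798[hold]
k=1: j=0 S=84.3443 intr=3.5957 cont=8.2804 V=8.2804[hold]; j=1 S=101.3128 intr=0.0000 cont=2.4489 V=2.4489[hold]
k=0: j=0 S=92.4400 intr=0.0000 cont=5.3477 V=5.3477[hold]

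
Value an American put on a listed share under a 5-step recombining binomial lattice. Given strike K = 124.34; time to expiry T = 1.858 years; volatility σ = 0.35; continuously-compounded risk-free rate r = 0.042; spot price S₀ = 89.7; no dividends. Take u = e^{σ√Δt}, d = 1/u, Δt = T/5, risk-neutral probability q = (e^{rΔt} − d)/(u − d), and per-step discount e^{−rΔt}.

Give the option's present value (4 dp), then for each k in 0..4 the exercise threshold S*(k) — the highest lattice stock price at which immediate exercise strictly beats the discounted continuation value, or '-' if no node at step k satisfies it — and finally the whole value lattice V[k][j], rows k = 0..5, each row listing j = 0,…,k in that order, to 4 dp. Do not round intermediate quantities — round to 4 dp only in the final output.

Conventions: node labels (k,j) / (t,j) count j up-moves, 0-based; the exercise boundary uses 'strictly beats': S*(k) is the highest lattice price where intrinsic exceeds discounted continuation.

price = 37.9387
boundary = - 72.4658 58.5428 72.4658 89.7000
tree:
37.9387
51.8742 24.2831
65.7972 36.2986 12.2349
77.0452 51.8742 20.8373 3.4416
86.1320 65.7972 34.6400 6.7673 0.0000
93.4730 77.0452 51.8742 13.3070 0.0000 0.0000

Δt=0.37160, u=1.23783, d=0.80787, q=0.48345, disc=e^(-rΔt)=0.98451
k=5 terminal: V=max(K-S,0) → 93.4730 77.0452 51.8742 13.3070 0.0000 0.0000
k=4: j=0 S=38.2080 intr=86.1320 cont=84.2065 V=86.1320[EX]; j=1 S=58.5428 intr=65.7972 cont=63.8717 V=65.7972[EX]; j=2 S=89.7000 intr=34.6400 cont=32.7145 V=34.6400[EX]; j=3 S=137.4395 intr=0.0000 cont=6.7673 V=6.7673[hold]; j=4 S=210.5866 intr=0.0000 cont=0.0000 V=0.0000[hold]  S*(4)=89.7000
k=3: j=0 S=47.2948 intr=77.0452 cont=75.1196 V=77.0452[EX]; j=1 S=72.4658 intr=51.8742 cont=49.9487 V=51.8742[EX]; j=2 S=111.0330 intr=13.3070 cont=20.8373 V=20.8373[hold]; j=3 S=170.1262 intr=0.0000 cont=3.4416 V=3.4416[hold]  S*(3)=72.4658
k=2: j=0 S=58.5428 intr=65.7972 cont=63.8717 V=65.7972[EX]; j=1 S=89.7000 intr=34.6400 cont=36.2986 V=36.2986[hold]; j=2 S=137.4395 intr=0.0000 cont=12.2349 V=12.2349[hold]  S*(2)=58.5428
k=1: j=0 S=72.4658 intr=51.8742 cont=50.7381 V=51.8742[EX]; j=1 S=111.0330 intr=13.3070 cont=24.2831 V=24.2831[hold]  S*(1)=72.4658
k=0: j=0 S=89.7000 intr=34.6400 cont=37.9387 V=37.9387[hold]  S*(0)=-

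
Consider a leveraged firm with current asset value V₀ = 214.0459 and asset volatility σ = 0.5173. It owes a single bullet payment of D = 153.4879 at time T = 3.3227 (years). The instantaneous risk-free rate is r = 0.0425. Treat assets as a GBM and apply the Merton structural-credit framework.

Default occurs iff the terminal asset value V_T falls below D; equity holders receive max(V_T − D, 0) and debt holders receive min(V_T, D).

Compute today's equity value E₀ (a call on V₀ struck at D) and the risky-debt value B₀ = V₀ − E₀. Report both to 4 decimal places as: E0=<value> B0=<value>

Apply the equity-as-call identities (strike 153.4879, horizon 3.3227 years):
d₁ = [ln(V₀/D) + (r + σ²/2)T] / (σ√T)
   = [ln(214.0459/153.4879) + (0.0425 + 0.5·0.5173²)·3.3227] / (0.5173·√3.3227)
   = [0.332569 + 0.585791] / 0.942949 = 0.973923
d₂ = d₁ − σ√T = 0.973923 − 0.942949 = 0.030975
N(d₁) = 0.834953,  N(d₂) = 0.512355,  e^(−rT) = 0.868303
E₀ = V₀·N(d₁) − D·e^(−rT)·N(d₂)
   = 214.0459·0.834953 − 153.4879·0.868303·0.512355 = 110.434595
B₀ = V₀ − E₀ = 214.0459 − 110.434595 = 103.611305

E0=110.4346 B0=103.6113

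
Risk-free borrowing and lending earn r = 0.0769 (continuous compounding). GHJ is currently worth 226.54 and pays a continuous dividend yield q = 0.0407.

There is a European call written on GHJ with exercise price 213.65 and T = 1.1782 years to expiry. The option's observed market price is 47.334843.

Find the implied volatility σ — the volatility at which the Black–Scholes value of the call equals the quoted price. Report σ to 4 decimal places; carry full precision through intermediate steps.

At σ = 0.4080 the Black–Scholes value reproduces the quote:
σ√T = 0.408·√1.1782 = 0.442863
d₁ = (ln(S/K) + (r−q+σ²/2)T) / (σ√T) = (ln(226.54/213.65) + (0.0769−0.0407+0.408²/2)·1.1782) / 0.442863 = (0.058582 + 0.140715) / 0.442863 = 0.450020
d₂ = d₁ − σ√T = 0.450020 − 0.442863 = 0.007156
e^{−rT} = 0.913380
e^{−qT} = 0.953179
N(d₁) = 0.673652,  N(d₂) = 0.502855
V = S·e^{−qT}·N(d₁) − K·e^{−rT}·N(d₂) = 145.463753 − 98.128910 = 47.334843 (equal to the quote); since ∂V/∂σ > 0 for all σ, the implied volatility is unique

sigma = 0.4080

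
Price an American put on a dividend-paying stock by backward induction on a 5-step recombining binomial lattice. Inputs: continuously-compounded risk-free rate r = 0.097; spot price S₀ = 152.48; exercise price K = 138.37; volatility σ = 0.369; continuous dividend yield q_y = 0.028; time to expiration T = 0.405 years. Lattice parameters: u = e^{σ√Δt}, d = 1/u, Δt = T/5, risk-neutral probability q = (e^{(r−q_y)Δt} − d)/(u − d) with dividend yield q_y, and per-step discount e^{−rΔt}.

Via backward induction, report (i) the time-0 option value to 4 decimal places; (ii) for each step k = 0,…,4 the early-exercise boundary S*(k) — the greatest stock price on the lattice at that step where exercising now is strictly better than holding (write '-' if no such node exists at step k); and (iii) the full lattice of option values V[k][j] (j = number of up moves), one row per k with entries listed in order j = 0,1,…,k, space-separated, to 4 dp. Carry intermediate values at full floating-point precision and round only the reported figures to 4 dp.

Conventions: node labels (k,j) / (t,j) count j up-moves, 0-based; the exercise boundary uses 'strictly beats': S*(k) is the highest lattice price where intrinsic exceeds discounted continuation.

price = 6.1775
boundary = - - - 111.2718 123.5931
tree:
6.1775
10.4617 1.9976
17.2021 3.8970 0.1329
27.0982 7.5932 0.2681 0.0000
38.1912 14.7769 0.5409 0.0000 0.0000
48.1783 27.0982 1.0912 0.0000 0.0000 0.0000

params: Δt=0.08100 u=1.11073 d=0.90031 q=0.50040 e^(-rΔt)=0.99217
t_5 payoffs: 48.1783 27.0982 1.0912 0.0000 0.0000 0.0000
t_4: node(4,0) S=100.1788 payoff=38.1912 vs cont=37.3352 → 38.1912 [stop]  node(4,1) S=123.5931 payoff=14.7769 vs cont=13.9739 → 14.7769 [stop]  node(4,2) S=152.4800 payoff=0.0000 vs cont=0.5409 → 0.5409 [wait]  node(4,3) S=188.1185 payoff=0.0000 vs cont=0.0000 → 0.0000 [wait]  node(4,4) S=232.0866 payoff=0.0000 vs cont=0.0000 → 0.0000 [wait]  ⇒ S*(4)=123.5931
t_3: node(3,0) S=111.2718 payoff=27.0982 vs cont=26.2674 → 27.0982 [stop]  node(3,1) S=137.2788 payoff=1.0912 vs cont=7.5932 → 7.5932 [wait]  node(3,2) S=169.3644 payoff=0.0000 vs cont=0.2681 → 0.2681 [wait]  node(3,3) S=208.9492 payoff=0.0000 vs cont=0.0000 → 0.0000 [wait]  ⇒ S*(3)=111.2718
t_2: node(2,0) S=123.5931 payoff=14.7769 vs cont=17.2021 → 17.2021 [wait]  node(2,1) S=152.4800 payoff=0.0000 vs cont=3.8970 → 3.8970 [wait]  node(2,2) S=188.1185 payoff=0.0000 vs cont=0.1329 → 0.1329 [wait]  ⇒ S*(2)=-
t_1: node(1,0) S=137.2788 payoff=1.0912 vs cont=10.4617 → 10.4617 [wait]  node(1,1) S=169.3644 payoff=0.0000 vs cont=1.9976 → 1.9976 [wait]  ⇒ S*(1)=-
t_0: node(0,0) S=152.4800 payoff=0.0000 vs cont=6.1775 → 6.1775 [wait]  ⇒ S*(0)=-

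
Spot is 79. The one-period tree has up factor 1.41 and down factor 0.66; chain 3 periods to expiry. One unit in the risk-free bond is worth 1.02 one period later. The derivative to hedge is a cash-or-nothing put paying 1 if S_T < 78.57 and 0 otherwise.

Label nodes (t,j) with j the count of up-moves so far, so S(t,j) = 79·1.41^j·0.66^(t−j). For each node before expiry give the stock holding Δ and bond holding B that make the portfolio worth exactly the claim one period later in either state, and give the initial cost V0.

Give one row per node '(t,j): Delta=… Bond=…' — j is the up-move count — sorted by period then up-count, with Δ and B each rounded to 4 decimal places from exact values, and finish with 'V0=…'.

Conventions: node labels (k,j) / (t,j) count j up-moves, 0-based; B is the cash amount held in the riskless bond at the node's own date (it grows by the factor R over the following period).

Under the risk-neutral measure, an up-move has probability p* = (R−d)/(u−d) = 0.4800 and values discount at R = 1.02.
Expiry values: V(3,0)=1.0000, V(3,1)=1.0000, V(3,2)=0.0000, V(3,3)=0.0000
(2,0): S=34.4124. Δ = (V_up−V_dn)/(S_up−S_dn) = (1.0000−1.0000)/(48.5215−22.7122) = 0.0000. V = [p*·1.0000 + (1−p*)·1.0000]/1.02 = 0.9804. B = V − Δ·S = 0.9804.
(2,1): S=73.5174. Δ = (V_up−V_dn)/(S_up−S_dn) = (0.0000−1.0000)/(103.6595−48.5215) = -0.0181. V = [p*·0.0000 + (1−p*)·1.0000]/1.02 = 0.5098. B = V − Δ·S = 1.8431.
(2,2): S=157.0599. Δ = (V_up−V_dn)/(S_up−S_dn) = (0.0000−0.0000)/(221.4545−103.6595) = 0.0000. V = [p*·0.0000 + (1−p*)·0.0000]/1.02 = 0.0000. B = V − Δ·S = 0.0000.
(1,0): S=52.1400. Δ = (V_up−V_dn)/(S_up−S_dn) = (0.5098−0.9804)/(73.5174−34.4124) = -0.0120. V = [p*·0.5098 + (1−p*)·0.9804]/1.02 = 0.7397. B = V − Δ·S = 1.3672.
(1,1): S=111.3900. Δ = (V_up−V_dn)/(S_up−S_dn) = (0.0000−0.5098)/(157.0599−73.5174) = -0.0061. V = [p*·0.0000 + (1−p*)·0.5098]/1.02 = 0.2599. B = V − Δ·S = 0.9396.
(0,0): S=79.0000. Δ = (V_up−V_dn)/(S_up−S_dn) = (0.2599−0.7397)/(111.3900−52.1400) = -0.0081. V = [p*·0.2599 + (1−p*)·0.7397]/1.02 = 0.4994. B = V − Δ·S = 1.1392.
Check: Δ(0,0)·S0 + B(0,0) = 0.4994 = V0.

(0,0): Delta=-0.0081 Bond=1.1392
(1,0): Delta=-0.0120 Bond=1.3672
(1,1): Delta=-0.0061 Bond=0.9396
(2,0): Delta=0.0000 Bond=0.9804
(2,1): Delta=-0.0181 Bond=1.8431
(2,2): Delta=0.0000 Bond=0.0000
V0=0.4994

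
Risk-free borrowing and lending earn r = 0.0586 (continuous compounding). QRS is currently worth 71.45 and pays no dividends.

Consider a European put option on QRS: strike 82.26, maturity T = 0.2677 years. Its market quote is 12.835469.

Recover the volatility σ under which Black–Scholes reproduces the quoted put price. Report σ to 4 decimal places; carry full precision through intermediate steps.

sigma = 0.4512

At σ = 0.4512 the Black–Scholes value reproduces the quote:
σ√T = 0.4512·√0.2677 = 0.233450
d₁ = (ln(S/K) + (r+σ²/2)T) / (σ√T) = (ln(71.45/82.26) + (0.0586+0.4512²/2)·0.2677) / 0.233450 = (-0.140887 + 0.042937) / 0.233450 = -0.419578
d₂ = d₁ − σ√T = -0.419578 − 0.233450 = -0.653028
e^{−rT} = 0.984435
N(−d₁) = 0.662603,  N(−d₂) = 0.743131
V = K·e^{−rT}·N(−d₂) − S·N(−d₁) = 60.178475 − 47.343006 = 12.835469 (the observed quote) — the price is monotone increasing in volatility, hence this σ is the only solution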